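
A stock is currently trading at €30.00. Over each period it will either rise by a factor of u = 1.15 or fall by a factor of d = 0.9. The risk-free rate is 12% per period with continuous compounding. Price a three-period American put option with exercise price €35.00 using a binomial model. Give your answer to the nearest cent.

€5.00

Risk-neutral probability p = (e^0.12 − 0.9)/(1.15 − 0.9) = 0.2275/0.2500 = 0.9100
Terminal stock prices: S_uuu = 45.63, S_uud = 35.71, S_udd = 27.95, S_ddd = 21.87
Terminal payoffs (K − S): max(-10.63, 0) = 0, max(-0.7075, 0) = 0, max(7.055, 0) = 7.055, max(13.13, 0) = 13.13
Node uu (S = 39.67): continuation = e^(−0.12)·[0.9100·0.0000 + 0.0900·0.0000] = 0.0000; exercise value = 0.0000 ≤ continuation, so V_uu = 0.0000
Node ud (S = 31.05): continuation = e^(−0.12)·[0.9100·0.0000 + 0.0900·7.0550] = 0.5632; exercise value = 3.9500 > continuation, so V_ud = 3.9500 (exercise)
Node dd (S = 24.3): continuation = e^(−0.12)·[0.9100·7.0550 + 0.0900·13.1300] = 6.7422; exercise value = 10.7000 > continuation, so V_dd = 10.7000 (exercise)
Node u (S = 34.5): continuation = e^(−0.12)·[0.9100·0.0000 + 0.0900·3.9500] = 0.3153; exercise value = 0.5000 > continuation, so V_u = 0.5000 (exercise)
Node d (S = 27): continuation = e^(−0.12)·[0.9100·3.9500 + 0.0900·10.7000] = 4.0422; exercise value = 8.0000 > continuation, so V_d = 8.0000 (exercise)
Node 0 (S = 30): continuation = e^(−0.12)·[0.9100·0.5000 + 0.0900·8.0000] = 1.0422; exercise value = 5.0000 > continuation, so V_0 = 5.0000 (exercise)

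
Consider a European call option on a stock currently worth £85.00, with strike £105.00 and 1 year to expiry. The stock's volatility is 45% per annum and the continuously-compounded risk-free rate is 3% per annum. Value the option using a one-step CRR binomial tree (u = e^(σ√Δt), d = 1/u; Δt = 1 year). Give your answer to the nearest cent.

CRR parameters: u = e^(σ√Δt) = e^(0.45·√1) = 1.5683, d = 1/u = 0.6376
Per-period rate: rΔt = 0.03·1 = 0.03, so R = e^0.03 = 1.0305
Risk-neutral probability p = (e^0.03 − 0.6376)/(1.5683 − 0.6376) = 0.3928/0.9307 = 0.4221
Terminal stock prices: S_u = 133.3, S_d = 54.2
Terminal payoffs (S − K): max(28.31, 0) = 28.31, max(-50.8, 0) = 0
Node 0 (S = 85): V_0 = e^(−0.03)·[0.4221·28.3065 + 0.5779·0.0000] = 11.5946

£11.59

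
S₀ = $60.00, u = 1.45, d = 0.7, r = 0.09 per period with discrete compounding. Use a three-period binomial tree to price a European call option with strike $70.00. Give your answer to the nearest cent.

Risk-neutral probability p = (1 + 0.09 − 0.7)/(1.45 − 0.7) = 0.3900/0.7500 = 0.5200
Terminal stock prices: S_uuu = 182.9, S_uud = 88.3, S_udd = 42.63, S_ddd = 20.58
Terminal payoffs (S − K): max(112.9, 0) = 112.9, max(18.3, 0) = 18.3, max(-27.37, 0) = 0, max(-49.42, 0) = 0
Node uu (S = 126.2): V_uu = 1/1.09·[0.5200·112.9175 + 0.4800·18.3050] = 61.9298
Node ud (S = 60.9): V_ud = 1/1.09·[0.5200·18.3050 + 0.4800·0.0000] = 8.7327
Node dd (S = 29.4): V_dd = 1/1.09·[0.5200·0.0000 + 0.4800·0.0000] = 0.0000
Node u (S = 87): V_u = 1/1.09·[0.5200·61.9298 + 0.4800·8.7327] = 33.3901
Node d (S = 42): V_d = 1/1.09·[0.5200·8.7327 + 0.4800·0.0000] = 4.1660
Node 0 (S = 60): V_0 = 1/1.09·[0.5200·33.3901 + 0.4800·4.1660] = 17.7638

$17.76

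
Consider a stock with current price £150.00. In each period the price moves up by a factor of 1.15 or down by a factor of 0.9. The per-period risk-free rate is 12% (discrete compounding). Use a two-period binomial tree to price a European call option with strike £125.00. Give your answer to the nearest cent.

Risk-neutral probability p = (1 + 0.12 − 0.9)/(1.15 − 0.9) = 0.2200/0.2500 = 0.8800
Terminal stock prices: S_uu = 198.4, S_ud = 155.2, S_dd = 121.5
Terminal payoffs (S − K): max(73.37, 0) = 73.37, max(30.25, 0) = 30.25, max(-3.5, 0) = 0
Node u (S = 172.5): V_u = 1/1.12·[0.8800·73.3750 + 0.1200·30.2500] = 60.8929
Node d (S = 135): V_d = 1/1.12·[0.8800·30.2500 + 0.1200·0.0000] = 23.7679
Node 0 (S = 150): V_0 = 1/1.12·[0.8800·60.8929 + 0.1200·23.7679] = 50.3909

£50.39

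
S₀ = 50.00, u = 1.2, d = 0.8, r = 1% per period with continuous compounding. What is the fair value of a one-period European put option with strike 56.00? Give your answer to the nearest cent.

Risk-neutral probability p = (e^0.01 − 0.8)/(1.2 − 0.8) = 0.2101/0.4000 = 0.5251
Terminal stock prices: S_u = 60, S_d = 40
Terminal payoffs (K − S): max(-4, 0) = 0, max(16, 0) = 16
Node 0 (S = 50): V_0 = e^(−0.01)·[0.5251·0.0000 + 0.4749·16.0000] = 7.5224

7.52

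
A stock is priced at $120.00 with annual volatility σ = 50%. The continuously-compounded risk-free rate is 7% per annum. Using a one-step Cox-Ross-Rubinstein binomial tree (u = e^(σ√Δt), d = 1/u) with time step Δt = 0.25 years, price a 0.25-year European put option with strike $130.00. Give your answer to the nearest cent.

CRR parameters: u = e^(σ√Δt) = e^(0.5·√0.25) = 1.2840, d = 1/u = 0.7788
Per-period rate: rΔt = 0.07·0.25 = 0.0175, so R = e^0.0175 = 1.0177
Risk-neutral probability p = (e^0.0175 − 0.7788)/(1.2840 − 0.7788) = 0.2389/0.5052 = 0.4728
Terminal stock prices: S_u = 154.1, S_d = 93.46
Terminal payoffs (K − S): max(-24.08, 0) = 0, max(36.54, 0) = 36.54
Node 0 (S = 120): V_0 = e^(−0.0175)·[0.4728·0.0000 + 0.5272·36.5439] = 18.9329

$18.93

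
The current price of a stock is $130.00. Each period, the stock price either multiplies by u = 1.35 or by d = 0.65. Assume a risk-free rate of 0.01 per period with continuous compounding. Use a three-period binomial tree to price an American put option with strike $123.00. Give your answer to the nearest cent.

Risk-neutral probability p = (e^0.01 − 0.65)/(1.35 − 0.65) = 0.3601/0.7000 = 0.5144
Terminal stock prices: S_uuu = 319.8, S_uud = 154, S_udd = 74.15, S_ddd = 35.7
Terminal payoffs (K − S): max(-196.8, 0) = 0, max(-31, 0) = 0, max(48.85, 0) = 48.85, max(87.3, 0) = 87.3
Node uu (S = 236.9): continuation = e^(−0.01)·[0.5144·0.0000 + 0.4856·0.0000] = 0.0000; exercise value = 0.0000 ≤ continuation, so V_uu = 0.0000
Node ud (S = 114.1): continuation = e^(−0.01)·[0.5144·0.0000 + 0.4856·48.8512] = 23.4882; exercise value = 8.9250 ≤ continuation, so V_ud = 23.4882
Node dd (S = 54.93): continuation = e^(−0.01)·[0.5144·48.8512 + 0.4856·87.2987] = 66.8511; exercise value = 68.0750 > continuation, so V_dd = 68.0750 (exercise)
Node u (S = 175.5): continuation = e^(−0.01)·[0.5144·0.0000 + 0.4856·23.4882] = 11.2934; exercise value = 0.0000 ≤ continuation, so V_u = 11.2934
Node d (S = 84.5): continuation = e^(−0.01)·[0.5144·23.4882 + 0.4856·68.0750] = 44.6923; exercise value = 38.5000 ≤ continuation, so V_d = 44.6923
Node 0 (S = 130): continuation = e^(−0.01)·[0.5144·11.2934 + 0.4856·44.6923] = 27.2395; exercise value = 0.0000 ≤ continuation, so V_0 = 27.2395

$27.24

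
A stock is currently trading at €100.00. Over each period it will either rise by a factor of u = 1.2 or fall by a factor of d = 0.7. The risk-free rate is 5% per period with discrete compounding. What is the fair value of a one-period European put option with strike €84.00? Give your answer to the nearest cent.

Risk-neutral probability p = (1 + 0.05 − 0.7)/(1.2 − 0.7) = 0.3500/0.5000 = 0.7000
Terminal stock prices: S_u = 120, S_d = 70
Terminal payoffs (K − S): max(-36, 0) = 0, max(14, 0) = 14
Node 0 (S = 100): V_0 = 1/1.05·[0.7000·0.0000 + 0.3000·14.0000] = 4.0000

€4.00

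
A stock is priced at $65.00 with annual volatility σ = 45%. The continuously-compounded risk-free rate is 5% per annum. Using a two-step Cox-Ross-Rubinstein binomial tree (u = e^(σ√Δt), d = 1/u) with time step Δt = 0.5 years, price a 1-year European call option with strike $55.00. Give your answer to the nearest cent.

$18.39

CRR parameters: u = e^(σ√Δt) = e^(0.45·√0.5) = 1.3746, d = 1/u = 0.7275
Per-period rate: rΔt = 0.05·0.5 = 0.025, so R = e^0.025 = 1.0253
Risk-neutral probability p = (e^0.025 − 0.7275)/(1.3746 − 0.7275) = 0.2979/0.6472 = 0.4602
Terminal stock prices: S_uu = 122.8, S_ud = 65, S_dd = 34.4
Terminal payoffs (S − K): max(67.83, 0) = 67.83, max(10, 0) = 10, max(-20.6, 0) = 0
Node u (S = 89.35): V_u = e^(−0.025)·[0.4602·67.8278 + 0.5398·10.0000] = 35.7101
Node d (S = 47.28): V_d = e^(−0.025)·[0.4602·10.0000 + 0.5398·0.0000] = 4.4887
Node 0 (S = 65): V_0 = e^(−0.025)·[0.4602·35.7101 + 0.5398·4.4887] = 18.3921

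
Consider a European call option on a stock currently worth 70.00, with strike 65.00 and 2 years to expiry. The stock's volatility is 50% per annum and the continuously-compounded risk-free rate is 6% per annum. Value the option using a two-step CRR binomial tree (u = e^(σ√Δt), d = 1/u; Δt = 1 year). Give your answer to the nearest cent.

23.39

CRR parameters: u = e^(σ√Δt) = e^(0.5·√1) = 1.6487, d = 1/u = 0.6065
Per-period rate: rΔt = 0.06·1 = 0.06, so R = e^0.06 = 1.0618
Risk-neutral probability p = (e^0.06 − 0.6065)/(1.6487 − 0.6065) = 0.4553/1.0422 = 0.4369
Terminal stock prices: S_uu = 190.3, S_ud = 70, S_dd = 25.75
Terminal payoffs (S − K): max(125.3, 0) = 125.3, max(5, 0) = 5, max(-39.25, 0) = 0
Node u (S = 115.4): V_u = e^(−0.06)·[0.4369·125.2797 + 0.5631·5.0000] = 54.1958
Node d (S = 42.46): V_d = e^(−0.06)·[0.4369·5.0000 + 0.5631·0.0000] = 2.0572
Node 0 (S = 70): V_0 = e^(−0.06)·[0.4369·54.1958 + 0.5631·2.0572] = 23.3889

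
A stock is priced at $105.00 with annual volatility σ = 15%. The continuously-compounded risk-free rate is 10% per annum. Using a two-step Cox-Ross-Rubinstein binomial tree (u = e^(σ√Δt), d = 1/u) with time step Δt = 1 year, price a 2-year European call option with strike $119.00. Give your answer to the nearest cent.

$12.27

CRR parameters: u = e^(σ√Δt) = e^(0.15·√1) = 1.1618, d = 1/u = 0.8607
Per-period rate: rΔt = 0.1·1 = 0.1, so R = e^0.1 = 1.1052
Risk-neutral probability p = (e^0.1 − 0.8607)/(1.1618 − 0.8607) = 0.2445/0.3011 = 0.8118
Terminal stock prices: S_uu = 141.7, S_ud = 105, S_dd = 77.79
Terminal payoffs (S − K): max(22.74, 0) = 22.74, max(-14, 0) = 0, max(-41.21, 0) = 0
Node u (S = 122): V_u = e^(−0.1)·[0.8118·22.7352 + 0.1882·0.0000] = 16.7006
Node d (S = 90.37): V_d = e^(−0.1)·[0.8118·0.0000 + 0.1882·0.0000] = 0.0000
Node 0 (S = 105): V_0 = e^(−0.1)·[0.8118·16.7006 + 0.1882·0.0000] = 12.2678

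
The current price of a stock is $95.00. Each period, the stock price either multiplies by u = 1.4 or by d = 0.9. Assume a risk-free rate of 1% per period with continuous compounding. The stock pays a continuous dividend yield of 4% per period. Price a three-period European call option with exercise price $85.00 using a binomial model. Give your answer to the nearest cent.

Per-period risk-free factor R = e^0.01 = 1.0101; dividend-adjusted growth = e^(0.01−0.04) = 0.9704.
Risk-neutral probability p = (0.9704 − 0.9)/(1.4 − 0.9) = 0.0704/0.5000 = 0.1409
Terminal stock prices: S_uuu = 260.7, S_uud = 167.6, S_udd = 107.7, S_ddd = 69.26
Terminal payoffs (S − K): max(175.7, 0) = 175.7, max(82.58, 0) = 82.58, max(22.73, 0) = 22.73, max(-15.74, 0) = 0
Node uu (S = 186.2): V_uu = e^(−0.01)·[0.1409·175.6800 + 0.8591·82.5800] = 94.7448
Node ud (S = 119.7): V_ud = e^(−0.01)·[0.1409·82.5800 + 0.8591·22.7300] = 30.8523
Node dd (S = 76.95): V_dd = e^(−0.01)·[0.1409·22.7300 + 0.8591·0.0000] = 3.1706
Node u (S = 133): V_u = e^(−0.01)·[0.1409·94.7448 + 0.8591·30.8523] = 39.4576
Node d (S = 85.5): V_d = e^(−0.01)·[0.1409·30.8523 + 0.8591·3.1706] = 7.0003
Node 0 (S = 95): V_0 = e^(−0.01)·[0.1409·39.4576 + 0.8591·7.0003] = 11.4581

$11.46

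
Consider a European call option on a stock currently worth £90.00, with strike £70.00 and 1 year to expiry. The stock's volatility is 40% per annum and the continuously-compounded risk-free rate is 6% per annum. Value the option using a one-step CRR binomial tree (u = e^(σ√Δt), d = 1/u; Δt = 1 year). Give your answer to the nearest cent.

£28.84

CRR parameters: u = e^(σ√Δt) = e^(0.4·√1) = 1.4918, d = 1/u = 0.6703
Per-period rate: rΔt = 0.06·1 = 0.06, so R = e^0.06 = 1.0618
Risk-neutral probability p = (e^0.06 − 0.6703)/(1.4918 − 0.6703) = 0.3915/0.8215 = 0.4766
Terminal stock prices: S_u = 134.3, S_d = 60.33
Terminal payoffs (S − K): max(64.26, 0) = 64.26, max(-9.671, 0) = 0
Node 0 (S = 90): V_0 = e^(−0.06)·[0.4766·64.2642 + 0.5234·0.0000] = 28.8437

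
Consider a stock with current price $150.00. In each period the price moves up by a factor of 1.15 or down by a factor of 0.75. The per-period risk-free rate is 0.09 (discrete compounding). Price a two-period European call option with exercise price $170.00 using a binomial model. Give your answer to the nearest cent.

Risk-neutral probability p = (1 + 0.09 − 0.75)/(1.15 − 0.75) = 0.3400/0.4000 = 0.8500
Terminal stock prices: S_uu = 198.4, S_ud = 129.4, S_dd = 84.38
Terminal payoffs (S − K): max(28.37, 0) = 28.37, max(-40.62, 0) = 0, max(-85.62, 0) = 0
Node u (S = 172.5): V_u = 1/1.09·[0.8500·28.3750 + 0.1500·0.0000] = 22.1273
Node d (S = 112.5): V_d = 1/1.09·[0.8500·0.0000 + 0.1500·0.0000] = 0.0000
Node 0 (S = 150): V_0 = 1/1.09·[0.8500·22.1273 + 0.1500·0.0000] = 17.2552

$17.26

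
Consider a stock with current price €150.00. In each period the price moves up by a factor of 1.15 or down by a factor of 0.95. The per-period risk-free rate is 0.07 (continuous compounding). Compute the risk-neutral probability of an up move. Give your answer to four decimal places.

p = 0.6125

Risk-neutral probability p = (e^0.07 − 0.95)/(1.15 − 0.95) = 0.1225/0.2000 = 0.6125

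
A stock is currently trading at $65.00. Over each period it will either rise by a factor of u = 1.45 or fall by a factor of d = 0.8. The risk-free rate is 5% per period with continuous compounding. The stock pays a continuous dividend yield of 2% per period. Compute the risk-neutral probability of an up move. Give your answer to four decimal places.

p = 0.3545

Per-period risk-free factor R = e^0.05 = 1.0513; dividend-adjusted growth = e^(0.05−0.02) = 1.0305.
Risk-neutral probability p = (1.0305 − 0.8)/(1.45 − 0.8) = 0.2305/0.6500 = 0.3545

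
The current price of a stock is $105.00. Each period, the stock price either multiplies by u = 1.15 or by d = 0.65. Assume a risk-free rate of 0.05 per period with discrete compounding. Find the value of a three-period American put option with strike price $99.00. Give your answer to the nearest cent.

$9.80

Risk-neutral probability p = (1 + 0.05 − 0.65)/(1.15 − 0.65) = 0.4000/0.5000 = 0.8000
Terminal stock prices: S_uuu = 159.7, S_uud = 90.26, S_udd = 51.02, S_ddd = 28.84
Terminal payoffs (K − S): max(-60.69, 0) = 0, max(8.739, 0) = 8.739, max(47.98, 0) = 47.98, max(70.16, 0) = 70.16
Node uu (S = 138.9): continuation = 1/1.05·[0.8000·0.0000 + 0.2000·8.7394] = 1.6646; exercise value = 0.0000 ≤ continuation, so V_uu = 1.6646
Node ud (S = 78.49): continuation = 1/1.05·[0.8000·8.7394 + 0.2000·47.9831] = 15.7982; exercise value = 20.5125 > continuation, so V_ud = 20.5125 (exercise)
Node dd (S = 44.36): continuation = 1/1.05·[0.8000·47.9831 + 0.2000·70.1644] = 49.9232; exercise value = 54.6375 > continuation, so V_dd = 54.6375 (exercise)
Node u (S = 120.7): continuation = 1/1.05·[0.8000·1.6646 + 0.2000·20.5125] = 5.1754; exercise value = 0.0000 ≤ continuation, so V_u = 5.1754
Node d (S = 68.25): continuation = 1/1.05·[0.8000·20.5125 + 0.2000·54.6375] = 26.0357; exercise value = 30.7500 > continuation, so V_d = 30.7500 (exercise)
Node 0 (S = 105): continuation = 1/1.05·[0.8000·5.1754 + 0.2000·30.7500] = 9.8003; exercise value = 0.0000 ≤ continuation, so V_0 = 9.8003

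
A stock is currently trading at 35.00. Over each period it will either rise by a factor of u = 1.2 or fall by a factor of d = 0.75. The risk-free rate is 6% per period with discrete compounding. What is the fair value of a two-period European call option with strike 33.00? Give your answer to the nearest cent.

Risk-neutral probability p = (1 + 0.06 − 0.75)/(1.2 − 0.75) = 0.3100/0.4500 = 0.6889
Terminal stock prices: S_uu = 50.4, S_ud = 31.5, S_dd = 19.69
Terminal payoffs (S − K): max(17.4, 0) = 17.4, max(-1.5, 0) = 0, max(-13.31, 0) = 0
Node u (S = 42): V_u = 1/1.06·[0.6889·17.4000 + 0.3111·0.0000] = 11.3082
Node d (S = 26.25): V_d = 1/1.06·[0.6889·0.0000 + 0.3111·0.0000] = 0.0000
Node 0 (S = 35): V_0 = 1/1.06·[0.6889·11.3082 + 0.3111·0.0000] = 7.3491

7.35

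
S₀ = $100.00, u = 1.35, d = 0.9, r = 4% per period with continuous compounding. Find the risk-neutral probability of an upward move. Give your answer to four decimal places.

Risk-neutral probability p = (e^0.04 − 0.9)/(1.35 − 0.9) = 0.1408/0.4500 = 0.3129

p = 0.3129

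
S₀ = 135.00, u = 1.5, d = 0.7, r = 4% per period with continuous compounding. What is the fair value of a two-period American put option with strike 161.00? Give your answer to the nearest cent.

Risk-neutral probability p = (e^0.04 − 0.7)/(1.5 − 0.7) = 0.3408/0.8000 = 0.4260
Terminal stock prices: S_uu = 303.8, S_ud = 141.8, S_dd = 66.15
Terminal payoffs (K − S): max(-142.8, 0) = 0, max(19.25, 0) = 19.25, max(94.85, 0) = 94.85
Node u (S = 202.5): continuation = e^(−0.04)·[0.4260·0.0000 + 0.5740·19.2500] = 10.6160; exercise value = 0.0000 ≤ continuation, so V_u = 10.6160
Node d (S = 94.5): continuation = e^(−0.04)·[0.4260·19.2500 + 0.5740·94.8500] = 60.1871; exercise value = 66.5000 > continuation, so V_d = 66.5000 (exercise)
Node 0 (S = 135): continuation = e^(−0.04)·[0.4260·10.6160 + 0.5740·66.5000] = 41.0187; exercise value = 26.0000 ≤ continuation, so V_0 = 41.0187

41.02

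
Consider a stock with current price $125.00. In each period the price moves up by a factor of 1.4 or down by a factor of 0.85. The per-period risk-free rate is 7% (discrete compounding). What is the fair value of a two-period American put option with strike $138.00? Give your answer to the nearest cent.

$17.80

Risk-neutral probability p = (1 + 0.07 − 0.85)/(1.4 − 0.85) = 0.2200/0.5500 = 0.4000
Terminal stock prices: S_uu = 245, S_ud = 148.8, S_dd = 90.31
Terminal payoffs (K − S): max(-107, 0) = 0, max(-10.75, 0) = 0, max(47.69, 0) = 47.69
Node u (S = 175): continuation = 1/1.07·[0.4000·0.0000 + 0.6000·0.0000] = 0.0000; exercise value = 0.0000 ≤ continuation, so V_u = 0.0000
Node d (S = 106.2): continuation = 1/1.07·[0.4000·0.0000 + 0.6000·47.6875] = 26.7407; exercise value = 31.7500 > continuation, so V_d = 31.7500 (exercise)
Node 0 (S = 125): continuation = 1/1.07·[0.4000·0.0000 + 0.6000·31.7500] = 17.8037; exercise value = 13.0000 ≤ continuation, so V_0 = 17.8037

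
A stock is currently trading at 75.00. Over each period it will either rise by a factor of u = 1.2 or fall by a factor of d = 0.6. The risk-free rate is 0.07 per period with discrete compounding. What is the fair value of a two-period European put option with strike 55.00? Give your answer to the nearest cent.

1.44

Risk-neutral probability p = (1 + 0.07 − 0.6)/(1.2 − 0.6) = 0.4700/0.6000 = 0.7833
Terminal stock prices: S_uu = 108, S_ud = 54, S_dd = 27
Terminal payoffs (K − S): max(-53, 0) = 0, max(1, 0) = 1, max(28, 0) = 28
Node u (S = 90): V_u = 1/1.07·[0.7833·0.0000 + 0.2167·1.0000] = 0.2025
Node d (S = 45): V_d = 1/1.07·[0.7833·1.0000 + 0.2167·28.0000] = 6.4019
Node 0 (S = 75): V_0 = 1/1.07·[0.7833·0.2025 + 0.2167·6.4019] = 1.4446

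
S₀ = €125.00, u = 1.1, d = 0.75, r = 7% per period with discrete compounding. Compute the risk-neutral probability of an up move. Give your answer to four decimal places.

p = 0.9143

Risk-neutral probability p = (1 + 0.07 − 0.75)/(1.1 − 0.75) = 0.3200/0.3500 = 0.9143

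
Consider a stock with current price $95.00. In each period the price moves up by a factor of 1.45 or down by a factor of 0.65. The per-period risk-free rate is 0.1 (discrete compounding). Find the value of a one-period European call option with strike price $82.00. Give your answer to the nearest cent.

$28.51

Risk-neutral probability p = (1 + 0.1 − 0.65)/(1.45 − 0.65) = 0.4500/0.8000 = 0.5625
Terminal stock prices: S_u = 137.8, S_d = 61.75
Terminal payoffs (S − K): max(55.75, 0) = 55.75, max(-20.25, 0) = 0
Node 0 (S = 95): V_0 = 1/1.1·[0.5625·55.7500 + 0.4375·0.0000] = 28.5085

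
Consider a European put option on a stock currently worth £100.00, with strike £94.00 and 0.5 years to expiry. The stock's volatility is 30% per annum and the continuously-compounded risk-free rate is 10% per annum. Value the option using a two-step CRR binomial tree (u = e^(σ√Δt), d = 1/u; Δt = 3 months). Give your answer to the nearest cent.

£3.89

CRR parameters: u = e^(σ√Δt) = e^(0.3·√0.25) = 1.1618, d = 1/u = 0.8607
Per-period rate: rΔt = 0.1·0.25 = 0.025, so R = e^0.025 = 1.0253
Risk-neutral probability p = (e^0.025 − 0.8607)/(1.1618 − 0.8607) = 0.1646/0.3011 = 0.5466
Terminal stock prices: S_uu = 135, S_ud = 100, S_dd = 74.08
Terminal payoffs (K − S): max(-40.99, 0) = 0, max(-6, 0) = 0, max(19.92, 0) = 19.92
Node u (S = 116.2): V_u = e^(−0.025)·[0.5466·0.0000 + 0.4534·0.0000] = 0.0000
Node d (S = 86.07): V_d = e^(−0.025)·[0.5466·0.0000 + 0.4534·19.9182] = 8.8072
Node 0 (S = 100): V_0 = e^(−0.025)·[0.5466·0.0000 + 0.4534·8.8072] = 3.8943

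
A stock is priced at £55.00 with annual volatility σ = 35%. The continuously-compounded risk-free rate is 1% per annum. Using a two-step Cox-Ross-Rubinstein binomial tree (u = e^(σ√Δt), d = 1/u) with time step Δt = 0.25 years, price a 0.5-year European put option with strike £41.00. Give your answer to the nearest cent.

£0.64

CRR parameters: u = e^(σ√Δt) = e^(0.35·√0.25) = 1.1912, d = 1/u = 0.8395
Per-period rate: rΔt = 0.01·0.25 = 0.0025, so R = e^0.0025 = 1.0025
Risk-neutral probability p = (e^0.0025 − 0.8395)/(1.1912 − 0.8395) = 0.1630/0.3518 = 0.4635
Terminal stock prices: S_uu = 78.05, S_ud = 55, S_dd = 38.76
Terminal payoffs (K − S): max(-37.05, 0) = 0, max(-14, 0) = 0, max(2.242, 0) = 2.242
Node u (S = 65.52): V_u = e^(−0.0025)·[0.4635·0.0000 + 0.5365·0.0000] = 0.0000
Node d (S = 46.17): V_d = e^(−0.0025)·[0.4635·0.0000 + 0.5365·2.2422] = 1.2000
Node 0 (S = 55): V_0 = e^(−0.0025)·[0.4635·0.0000 + 0.5365·1.2000] = 0.6422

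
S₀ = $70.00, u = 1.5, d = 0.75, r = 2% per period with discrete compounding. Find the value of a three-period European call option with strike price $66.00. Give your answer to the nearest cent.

Risk-neutral probability p = (1 + 0.02 − 0.75)/(1.5 − 0.75) = 0.2700/0.7500 = 0.3600
Terminal stock prices: S_uuu = 236.2, S_uud = 118.1, S_udd = 59.06, S_ddd = 29.53
Terminal payoffs (S − K): max(170.2, 0) = 170.2, max(52.12, 0) = 52.12, max(-6.938, 0) = 0, max(-36.47, 0) = 0
Node uu (S = 157.5): V_uu = 1/1.02·[0.3600·170.2500 + 0.6400·52.1250] = 92.7941
Node ud (S = 78.75): V_ud = 1/1.02·[0.3600·52.1250 + 0.6400·0.0000] = 18.3971
Node dd (S = 39.38): V_dd = 1/1.02·[0.3600·0.0000 + 0.6400·0.0000] = 0.0000
Node u (S = 105): V_u = 1/1.02·[0.3600·92.7941 + 0.6400·18.3971] = 44.2941
Node d (S = 52.5): V_d = 1/1.02·[0.3600·18.3971 + 0.6400·0.0000] = 6.4931
Node 0 (S = 70): V_0 = 1/1.02·[0.3600·44.2941 + 0.6400·6.4931] = 19.7073

$19.71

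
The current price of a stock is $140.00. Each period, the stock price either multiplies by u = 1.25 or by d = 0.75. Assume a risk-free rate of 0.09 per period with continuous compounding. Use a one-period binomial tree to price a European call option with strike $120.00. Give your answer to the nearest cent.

Risk-neutral probability p = (e^0.09 − 0.75)/(1.25 − 0.75) = 0.3442/0.5000 = 0.6883
Terminal stock prices: S_u = 175, S_d = 105
Terminal payoffs (S − K): max(55, 0) = 55, max(-15, 0) = 0
Node 0 (S = 140): V_0 = e^(−0.09)·[0.6883·55.0000 + 0.3117·0.0000] = 34.6007

$34.60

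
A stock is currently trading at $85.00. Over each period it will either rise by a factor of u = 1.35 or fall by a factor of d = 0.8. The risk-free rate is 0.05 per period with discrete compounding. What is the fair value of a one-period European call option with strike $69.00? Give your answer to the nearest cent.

Risk-neutral probability p = (1 + 0.05 − 0.8)/(1.35 − 0.8) = 0.2500/0.5500 = 0.4545
Terminal stock prices: S_u = 114.8, S_d = 68
Terminal payoffs (S − K): max(45.75, 0) = 45.75, max(-1, 0) = 0
Node 0 (S = 85): V_0 = 1/1.05·[0.4545·45.7500 + 0.5455·0.0000] = 19.8052

$19.81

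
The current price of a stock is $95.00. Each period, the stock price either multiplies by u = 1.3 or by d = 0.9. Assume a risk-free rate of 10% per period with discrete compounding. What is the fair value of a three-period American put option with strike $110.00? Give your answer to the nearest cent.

$15.00

Risk-neutral probability p = (1 + 0.1 − 0.9)/(1.3 − 0.9) = 0.2000/0.4000 = 0.5000
Terminal stock prices: S_uuu = 208.7, S_uud = 144.5, S_udd = 100, S_ddd = 69.26
Terminal payoffs (K − S): max(-98.72, 0) = 0, max(-34.5, 0) = 0, max(9.965, 0) = 9.965, max(40.74, 0) = 40.74
Node uu (S = 160.6): continuation = 1/1.1·[0.5000·0.0000 + 0.5000·0.0000] = 0.0000; exercise value = 0.0000 ≤ continuation, so V_uu = 0.0000
Node ud (S = 111.2): continuation = 1/1.1·[0.5000·0.0000 + 0.5000·9.9650] = 4.5295; exercise value = 0.0000 ≤ continuation, so V_ud = 4.5295
Node dd (S = 76.95): continuation = 1/1.1·[0.5000·9.9650 + 0.5000·40.7450] = 23.0500; exercise value = 33.0500 > continuation, so V_dd = 33.0500 (exercise)
Node u (S = 123.5): continuation = 1/1.1·[0.5000·0.0000 + 0.5000·4.5295] = 2.0589; exercise value = 0.0000 ≤ continuation, so V_u = 2.0589
Node d (S = 85.5): continuation = 1/1.1·[0.5000·4.5295 + 0.5000·33.0500] = 17.0816; exercise value = 24.5000 > continuation, so V_d = 24.5000 (exercise)
Node 0 (S = 95): continuation = 1/1.1·[0.5000·2.0589 + 0.5000·24.5000] = 12.0722; exercise value = 15.0000 > continuation, so V_0 = 15.0000 (exercise)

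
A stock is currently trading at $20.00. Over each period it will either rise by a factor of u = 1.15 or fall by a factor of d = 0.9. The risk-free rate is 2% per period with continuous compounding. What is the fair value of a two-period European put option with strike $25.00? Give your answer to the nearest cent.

$4.34

Risk-neutral probability p = (e^0.02 − 0.9)/(1.15 − 0.9) = 0.1202/0.2500 = 0.4808
Terminal stock prices: S_uu = 26.45, S_ud = 20.7, S_dd = 16.2
Terminal payoffs (K − S): max(-1.45, 0) = 0, max(4.3, 0) = 4.3, max(8.8, 0) = 8.8
Node u (S = 23): V_u = e^(−0.02)·[0.4808·0.0000 + 0.5192·4.3000] = 2.1883
Node d (S = 18): V_d = e^(−0.02)·[0.4808·4.3000 + 0.5192·8.8000] = 6.5050
Node 0 (S = 20): V_0 = e^(−0.02)·[0.4808·2.1883 + 0.5192·6.5050] = 4.3418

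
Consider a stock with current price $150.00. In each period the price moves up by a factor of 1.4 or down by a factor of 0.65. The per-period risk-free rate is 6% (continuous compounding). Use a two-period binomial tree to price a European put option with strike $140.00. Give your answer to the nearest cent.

Risk-neutral probability p = (e^0.06 − 0.65)/(1.4 − 0.65) = 0.4118/0.7500 = 0.5491
Terminal stock prices: S_uu = 294, S_ud = 136.5, S_dd = 63.38
Terminal payoffs (K − S): max(-154, 0) = 0, max(3.5, 0) = 3.5, max(76.62, 0) = 76.62
Node u (S = 210): V_u = e^(−0.06)·[0.5491·0.0000 + 0.4509·3.5000] = 1.4862
Node d (S = 97.5): V_d = e^(−0.06)·[0.5491·3.5000 + 0.4509·76.6250] = 34.3470
Node 0 (S = 150): V_0 = e^(−0.06)·[0.5491·1.4862 + 0.4509·34.3470] = 15.3532

$15.35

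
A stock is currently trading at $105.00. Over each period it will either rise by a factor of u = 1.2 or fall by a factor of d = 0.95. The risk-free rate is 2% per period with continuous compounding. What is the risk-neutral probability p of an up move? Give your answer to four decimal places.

p = 0.2808

Risk-neutral probability p = (e^0.02 − 0.95)/(1.2 − 0.95) = 0.0702/0.2500 = 0.2808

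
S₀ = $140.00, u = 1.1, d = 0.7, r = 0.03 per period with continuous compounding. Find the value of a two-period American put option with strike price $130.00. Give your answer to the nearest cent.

Risk-neutral probability p = (e^0.03 − 0.7)/(1.1 − 0.7) = 0.3305/0.4000 = 0.8261
Terminal stock prices: S_uu = 169.4, S_ud = 107.8, S_dd = 68.6
Terminal payoffs (K − S): max(-39.4, 0) = 0, max(22.2, 0) = 22.2, max(61.4, 0) = 61.4
Node u (S = 154): continuation = e^(−0.03)·[0.8261·0.0000 + 0.1739·22.2000] = 3.7457; exercise value = 0.0000 ≤ continuation, so V_u = 3.7457
Node d (S = 98): continuation = e^(−0.03)·[0.8261·22.2000 + 0.1739·61.4000] = 28.1579; exercise value = 32.0000 > continuation, so V_d = 32.0000 (exercise)
Node 0 (S = 140): continuation = e^(−0.03)·[0.8261·3.7457 + 0.1739·32.0000] = 8.4022; exercise value = 0.0000 ≤ continuation, so V_0 = 8.4022

$8.40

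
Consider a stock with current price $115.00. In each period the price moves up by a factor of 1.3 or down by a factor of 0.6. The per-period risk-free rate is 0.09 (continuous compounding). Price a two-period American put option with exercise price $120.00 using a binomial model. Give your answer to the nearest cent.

Risk-neutral probability p = (e^0.09 − 0.6)/(1.3 − 0.6) = 0.4942/0.7000 = 0.7060
Terminal stock prices: S_uu = 194.4, S_ud = 89.7, S_dd = 41.4
Terminal payoffs (K − S): max(-74.35, 0) = 0, max(30.3, 0) = 30.3, max(78.6, 0) = 78.6
Node u (S = 149.5): continuation = e^(−0.09)·[0.7060·0.0000 + 0.2940·30.3000] = 8.1425; exercise value = 0.0000 ≤ continuation, so V_u = 8.1425
Node d (S = 69): continuation = e^(−0.09)·[0.7060·30.3000 + 0.2940·78.6000] = 40.6717; exercise value = 51.0000 > continuation, so V_d = 51.0000 (exercise)
Node 0 (S = 115): continuation = e^(−0.09)·[0.7060·8.1425 + 0.2940·51.0000] = 18.9588; exercise value = 5.0000 ≤ continuation, so V_0 = 18.9588

$18.96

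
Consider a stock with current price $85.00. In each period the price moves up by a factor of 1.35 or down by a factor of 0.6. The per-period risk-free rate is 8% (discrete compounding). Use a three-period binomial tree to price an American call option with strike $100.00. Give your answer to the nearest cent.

$22.71

Risk-neutral probability p = (1 + 0.08 − 0.6)/(1.35 − 0.6) = 0.4800/0.7500 = 0.6400
Terminal stock prices: S_uuu = 209.1, S_uud = 92.95, S_udd = 41.31, S_ddd = 18.36
Terminal payoffs (S − K): max(109.1, 0) = 109.1, max(-7.052, 0) = 0, max(-58.69, 0) = 0, max(-81.64, 0) = 0
Node uu (S = 154.9): continuation = 1/1.08·[0.6400·109.1319 + 0.3600·0.0000] = 64.6707; exercise value = 54.9125 ≤ continuation, so V_uu = 64.6707
Node ud (S = 68.85): continuation = 1/1.08·[0.6400·0.0000 + 0.3600·0.0000] = 0.0000; exercise value = 0.0000 ≤ continuation, so V_ud = 0.0000
Node dd (S = 30.6): continuation = 1/1.08·[0.6400·0.0000 + 0.3600·0.0000] = 0.0000; exercise value = 0.0000 ≤ continuation, so V_dd = 0.0000
Node u (S = 114.8): continuation = 1/1.08·[0.6400·64.6707 + 0.3600·0.0000] = 38.3234; exercise value = 14.7500 ≤ continuation, so V_u = 38.3234
Node d (S = 51): continuation = 1/1.08·[0.6400·0.0000 + 0.3600·0.0000] = 0.0000; exercise value = 0.0000 ≤ continuation, so V_d = 0.0000
Node 0 (S = 85): continuation = 1/1.08·[0.6400·38.3234 + 0.3600·0.0000] = 22.7102; exercise value = 0.0000 ≤ continuation, so V_0 = 22.7102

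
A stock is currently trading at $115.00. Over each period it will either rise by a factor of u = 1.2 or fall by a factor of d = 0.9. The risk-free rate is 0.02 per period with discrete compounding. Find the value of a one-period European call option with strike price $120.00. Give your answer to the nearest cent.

Risk-neutral probability p = (1 + 0.02 − 0.9)/(1.2 − 0.9) = 0.1200/0.3000 = 0.4000
Terminal stock prices: S_u = 138, S_d = 103.5
Terminal payoffs (S − K): max(18, 0) = 18, max(-16.5, 0) = 0
Node 0 (S = 115): V_0 = 1/1.02·[0.4000·18.0000 + 0.6000·0.0000] = 7.0588

$7.06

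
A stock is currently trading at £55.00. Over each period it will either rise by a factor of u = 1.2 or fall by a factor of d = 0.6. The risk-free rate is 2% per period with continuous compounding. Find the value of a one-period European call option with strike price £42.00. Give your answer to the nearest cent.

£16.48

Risk-neutral probability p = (e^0.02 − 0.6)/(1.2 − 0.6) = 0.4202/0.6000 = 0.7003
Terminal stock prices: S_u = 66, S_d = 33
Terminal payoffs (S − K): max(24, 0) = 24, max(-9, 0) = 0
Node 0 (S = 55): V_0 = e^(−0.02)·[0.7003·24.0000 + 0.2997·0.0000] = 16.4752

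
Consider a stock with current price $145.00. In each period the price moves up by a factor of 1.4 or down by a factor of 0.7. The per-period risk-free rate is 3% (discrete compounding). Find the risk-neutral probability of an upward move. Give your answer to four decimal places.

Risk-neutral probability p = (1 + 0.03 − 0.7)/(1.4 − 0.7) = 0.3300/0.7000 = 0.4714

p = 0.4714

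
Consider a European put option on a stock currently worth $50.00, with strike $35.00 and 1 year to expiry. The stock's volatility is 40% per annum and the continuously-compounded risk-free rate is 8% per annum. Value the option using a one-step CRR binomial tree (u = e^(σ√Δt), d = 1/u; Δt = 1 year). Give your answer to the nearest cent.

CRR parameters: u = e^(σ√Δt) = e^(0.4·√1) = 1.4918, d = 1/u = 0.6703
Per-period rate: rΔt = 0.08·1 = 0.08, so R = e^0.08 = 1.0833
Risk-neutral probability p = (e^0.08 − 0.6703)/(1.4918 − 0.6703) = 0.4130/0.8215 = 0.5027
Terminal stock prices: S_u = 74.59, S_d = 33.52
Terminal payoffs (K − S): max(-39.59, 0) = 0, max(1.484, 0) = 1.484
Node 0 (S = 50): V_0 = e^(−0.08)·[0.5027·0.0000 + 0.4973·1.4840] = 0.6813

$0.68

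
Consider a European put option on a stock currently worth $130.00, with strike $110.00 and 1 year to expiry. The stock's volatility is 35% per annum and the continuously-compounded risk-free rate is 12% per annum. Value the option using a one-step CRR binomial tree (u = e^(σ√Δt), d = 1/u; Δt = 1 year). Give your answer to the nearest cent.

$6.66

CRR parameters: u = e^(σ√Δt) = e^(0.35·√1) = 1.4191, d = 1/u = 0.7047
Per-period rate: rΔt = 0.12·1 = 0.12, so R = e^0.12 = 1.1275
Risk-neutral probability p = (e^0.12 − 0.7047)/(1.4191 − 0.7047) = 0.4228/0.7144 = 0.5919
Terminal stock prices: S_u = 184.5, S_d = 91.61
Terminal payoffs (K − S): max(-74.48, 0) = 0, max(18.39, 0) = 18.39
Node 0 (S = 130): V_0 = e^(−0.12)·[0.5919·0.0000 + 0.4081·18.3905] = 6.6572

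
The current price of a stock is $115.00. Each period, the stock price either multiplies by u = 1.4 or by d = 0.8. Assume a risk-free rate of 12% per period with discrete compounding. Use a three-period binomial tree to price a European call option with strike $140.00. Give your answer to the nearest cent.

$30.39

Risk-neutral probability p = (1 + 0.12 − 0.8)/(1.4 − 0.8) = 0.3200/0.6000 = 0.5333
Terminal stock prices: S_uuu = 315.6, S_uud = 180.3, S_udd = 103, S_ddd = 58.88
Terminal payoffs (S − K): max(175.6, 0) = 175.6, max(40.32, 0) = 40.32, max(-36.96, 0) = 0, max(-81.12, 0) = 0
Node uu (S = 225.4): V_uu = 1/1.12·[0.5333·175.5600 + 0.4667·40.3200] = 100.4000
Node ud (S = 128.8): V_ud = 1/1.12·[0.5333·40.3200 + 0.4667·0.0000] = 19.2000
Node dd (S = 73.6): V_dd = 1/1.12·[0.5333·0.0000 + 0.4667·0.0000] = 0.0000
Node u (S = 161): V_u = 1/1.12·[0.5333·100.4000 + 0.4667·19.2000] = 55.8095
Node d (S = 92): V_d = 1/1.12·[0.5333·19.2000 + 0.4667·0.0000] = 9.1429
Node 0 (S = 115): V_0 = 1/1.12·[0.5333·55.8095 + 0.4667·9.1429] = 30.3855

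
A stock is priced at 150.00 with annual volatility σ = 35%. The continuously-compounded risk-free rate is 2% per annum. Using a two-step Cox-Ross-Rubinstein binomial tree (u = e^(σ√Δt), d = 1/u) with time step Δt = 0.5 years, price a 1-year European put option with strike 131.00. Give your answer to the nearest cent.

11.37

CRR parameters: u = e^(σ√Δt) = e^(0.35·√0.5) = 1.2808, d = 1/u = 0.7808
Per-period rate: rΔt = 0.02·0.5 = 0.01, so R = e^0.01 = 1.0101
Risk-neutral probability p = (e^0.01 − 0.7808)/(1.2808 − 0.7808) = 0.2293/0.5000 = 0.4585
Terminal stock prices: S_uu = 246.1, S_ud = 150, S_dd = 91.44
Terminal payoffs (K − S): max(-115.1, 0) = 0, max(-19, 0) = 0, max(39.56, 0) = 39.56
Node u (S = 192.1): V_u = e^(−0.01)·[0.4585·0.0000 + 0.5415·0.0000] = 0.0000
Node d (S = 117.1): V_d = e^(−0.01)·[0.4585·0.0000 + 0.5415·39.5621] = 21.2081
Node 0 (S = 150): V_0 = e^(−0.01)·[0.4585·0.0000 + 0.5415·21.2081] = 11.3691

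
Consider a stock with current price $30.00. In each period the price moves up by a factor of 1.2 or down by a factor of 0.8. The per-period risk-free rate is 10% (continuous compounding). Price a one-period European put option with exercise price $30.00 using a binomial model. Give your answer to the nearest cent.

Risk-neutral probability p = (e^0.1 − 0.8)/(1.2 − 0.8) = 0.3052/0.4000 = 0.7629
Terminal stock prices: S_u = 36, S_d = 24
Terminal payoffs (K − S): max(-6, 0) = 0, max(6, 0) = 6
Node 0 (S = 30): V_0 = e^(−0.1)·[0.7629·0.0000 + 0.2371·6.0000] = 1.2871

$1.29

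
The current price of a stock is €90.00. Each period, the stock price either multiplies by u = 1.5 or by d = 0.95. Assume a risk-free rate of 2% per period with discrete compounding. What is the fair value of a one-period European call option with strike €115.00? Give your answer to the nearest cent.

€2.50

Risk-neutral probability p = (1 + 0.02 − 0.95)/(1.5 − 0.95) = 0.0700/0.5500 = 0.1273
Terminal stock prices: S_u = 135, S_d = 85.5
Terminal payoffs (S − K): max(20, 0) = 20, max(-29.5, 0) = 0
Node 0 (S = 90): V_0 = 1/1.02·[0.1273·20.0000 + 0.8727·0.0000] = 2.4955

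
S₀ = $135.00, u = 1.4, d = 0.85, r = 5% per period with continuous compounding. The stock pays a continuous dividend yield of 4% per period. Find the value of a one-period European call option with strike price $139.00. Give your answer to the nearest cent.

$13.84

Per-period risk-free factor R = e^0.05 = 1.0513; dividend-adjusted growth = e^(0.05−0.04) = 1.0101.
Risk-neutral probability p = (1.0101 − 0.85)/(1.4 − 0.85) = 0.1601/0.5500 = 0.2910
Terminal stock prices: S_u = 189, S_d = 114.8
Terminal payoffs (S − K): max(50, 0) = 50, max(-24.25, 0) = 0
Node 0 (S = 135): V_0 = e^(−0.05)·[0.2910·50.0000 + 0.7090·0.0000] = 13.8404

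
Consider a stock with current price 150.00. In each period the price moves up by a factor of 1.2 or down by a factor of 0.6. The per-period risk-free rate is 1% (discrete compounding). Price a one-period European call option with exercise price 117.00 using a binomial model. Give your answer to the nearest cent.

42.62

Risk-neutral probability p = (1 + 0.01 − 0.6)/(1.2 − 0.6) = 0.4100/0.6000 = 0.6833
Terminal stock prices: S_u = 180, S_d = 90
Terminal payoffs (S − K): max(63, 0) = 63, max(-27, 0) = 0
Node 0 (S = 150): V_0 = 1/1.01·[0.6833·63.0000 + 0.3167·0.0000] = 42.6238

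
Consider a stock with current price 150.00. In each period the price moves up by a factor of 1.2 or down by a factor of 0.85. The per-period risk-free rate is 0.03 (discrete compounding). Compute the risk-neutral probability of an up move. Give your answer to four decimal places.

Risk-neutral probability p = (1 + 0.03 − 0.85)/(1.2 − 0.85) = 0.1800/0.3500 = 0.5143

p = 0.5143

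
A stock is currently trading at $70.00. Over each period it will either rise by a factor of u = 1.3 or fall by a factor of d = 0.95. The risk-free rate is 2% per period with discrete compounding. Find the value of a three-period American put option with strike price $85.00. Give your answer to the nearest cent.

$15.00

Risk-neutral probability p = (1 + 0.02 − 0.95)/(1.3 − 0.95) = 0.0700/0.3500 = 0.2000
Terminal stock prices: S_uuu = 153.8, S_uud = 112.4, S_udd = 82.13, S_ddd = 60.02
Terminal payoffs (K − S): max(-68.79, 0) = 0, max(-27.39, 0) = 0, max(2.873, 0) = 2.873, max(24.98, 0) = 24.98
Node uu (S = 118.3): continuation = 1/1.02·[0.2000·0.0000 + 0.8000·0.0000] = 0.0000; exercise value = 0.0000 ≤ continuation, so V_uu = 0.0000
Node ud (S = 86.45): continuation = 1/1.02·[0.2000·0.0000 + 0.8000·2.8725] = 2.2529; exercise value = 0.0000 ≤ continuation, so V_ud = 2.2529
Node dd (S = 63.17): continuation = 1/1.02·[0.2000·2.8725 + 0.8000·24.9838] = 20.1583; exercise value = 21.8250 > continuation, so V_dd = 21.8250 (exercise)
Node u (S = 91): continuation = 1/1.02·[0.2000·0.0000 + 0.8000·2.2529] = 1.7670; exercise value = 0.0000 ≤ continuation, so V_u = 1.7670
Node d (S = 66.5): continuation = 1/1.02·[0.2000·2.2529 + 0.8000·21.8250] = 17.5594; exercise value = 18.5000 > continuation, so V_d = 18.5000 (exercise)
Node 0 (S = 70): continuation = 1/1.02·[0.2000·1.7670 + 0.8000·18.5000] = 14.8563; exercise value = 15.0000 > continuation, so V_0 = 15.0000 (exercise)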